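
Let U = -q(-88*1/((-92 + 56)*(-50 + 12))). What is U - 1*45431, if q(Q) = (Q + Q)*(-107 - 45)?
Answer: -409055/9 ≈ -45451.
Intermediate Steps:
q(Q) = -304*Q (q(Q) = (2*Q)*(-152) = -304*Q)
U = -176/9 (U = -(-304)*(-88*1/((-92 + 56)*(-50 + 12))) = -(-304)*(-88/((-36*(-38)))) = -(-304)*(-88/1368) = -(-304)*(-88*1/1368) = -(-304)*(-11)/171 = -1*176/9 = -176/9 ≈ -19.556)
U - 1*45431 = -176/9 - 1*45431 = -176/9 - 45431 = -409055/9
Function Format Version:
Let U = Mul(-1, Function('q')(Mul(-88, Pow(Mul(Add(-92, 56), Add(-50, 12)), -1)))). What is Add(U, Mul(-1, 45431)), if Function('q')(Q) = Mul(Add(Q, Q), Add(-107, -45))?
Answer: Rational(-409055, 9) ≈ -45451.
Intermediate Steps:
Function('q')(Q) = Mul(-304, Q) (Function('q')(Q) = Mul(Mul(2, Q), -152) = Mul(-304, Q))
U = Rational(-176, 9) (U = Mul(-1, Mul(-304, Mul(-88, Pow(Mul(Add(-92, 56), Add(-50, 12)), -1)))) = Mul(-1, Mul(-304, Mul(-88, Pow(Mul(-36, -38), -1)))) = Mul(-1, Mul(-304, Mul(-88, Pow(1368, -1)))) = Mul(-1, Mul(-304, Mul(-88, Rational(1, 1368)))) = Mul(-1, Mul(-304, Rational(-11, 171))) = Mul(-1, Rational(176, 9)) = Rational(-176, 9) ≈ -19.556)
Add(U, Mul(-1, 45431)) = Add(Rational(-176, 9), Mul(-1, 45431)) = Add(Rational(-176, 9), -45431) = Rational(-409055, 9)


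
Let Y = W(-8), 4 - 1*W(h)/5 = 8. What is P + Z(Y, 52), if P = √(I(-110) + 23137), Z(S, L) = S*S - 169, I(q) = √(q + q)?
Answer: 231 + √(23137 + 2*I*√55) ≈ 383.11 + 0.048756*I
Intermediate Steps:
W(h) = -20 (W(h) = 20 - 5*8 = 20 - 40 = -20)
Y = -20
I(q) = √2*√q (I(q) = √(2*q) = √2*√q)
Z(S, L) = -169 + S² (Z(S, L) = S² - 169 = -169 + S²)
P = √(23137 + 2*I*√55) (P = √(√2*√(-110) + 23137) = √(√2*(I*√110) + 23137) = √(2*I*√55 + 23137) = √(23137 + 2*I*√55) ≈ 152.11 + 0.0488*I)
P + Z(Y, 52) = √(23137 + 2*I*√55) + (-169 + (-20)²) = √(23137 + 2*I*√55) + (-169 + 400) = √(23137 + 2*I*√55) + 231 = 231 + √(23137 + 2*I*√55)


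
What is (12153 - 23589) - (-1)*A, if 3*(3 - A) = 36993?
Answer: -23764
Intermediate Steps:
A = -12328 (A = 3 - ⅓*36993 = 3 - 12331 = -12328)
(12153 - 23589) - (-1)*A = (12153 - 23589) - (-1)*(-12328) = -11436 - 1*12328 = -11436 - 12328 = -23764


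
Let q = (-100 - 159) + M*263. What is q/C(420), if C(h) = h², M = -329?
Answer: -6199/12600 ≈ -0.49198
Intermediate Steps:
q = -86786 (q = (-100 - 159) - 329*263 = -259 - 86527 = -86786)
q/C(420) = -86786/(420²) = -86786/176400 = -86786*1/176400 = -6199/12600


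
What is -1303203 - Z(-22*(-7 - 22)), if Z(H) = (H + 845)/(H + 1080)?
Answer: -2238904237/1718 ≈ -1.3032e+6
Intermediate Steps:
Z(H) = (845 + H)/(1080 + H)
-1303203 - Z(-22*(-7 - 22)) = -1303203 - (845 - 22*(-7 - 22))/(1080 - 22*(-7 - 22)) = -1303203 - (845 - 22*(-29))/(1080 - 22*(-29)) = -1303203 - (845 + 638)/(1080 + 638) = -1303203 - 1483/1718 = -2238904237/1718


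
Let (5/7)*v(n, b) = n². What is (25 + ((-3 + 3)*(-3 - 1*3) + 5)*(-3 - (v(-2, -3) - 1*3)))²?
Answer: 9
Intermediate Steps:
v(n, b) = 7*n²/5
(25 + ((-3 + 3)*(-3 - 1*3) + 5)*(-3 - (v(-2, -3) - 1*3)))² = (25 + ((-3 + 3)*(-3 - 1*3) + 5)*(-3 - ((7/5)*(-2)² - 1*3)))² = (25 + (0*(-3 - 3) + 5)*(-3 - ((7/5)*4 - 3)))² = (25 + (0*(-6) + 5)*(-3 - (28/5 - 3)))² = (25 + (0 + 5)*(-3 - 1*13/5))² = (25 + 5*(-3 - 13/5))² = (25 + 5*(-28/5))² = (25 - 28)² = (-3)² = 9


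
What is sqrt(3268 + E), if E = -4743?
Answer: 5*I*sqrt(59) ≈ 38.406*I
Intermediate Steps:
sqrt(3268 + E) = sqrt(3268 - 4743) = sqrt(-1475) = 5*I*sqrt(59)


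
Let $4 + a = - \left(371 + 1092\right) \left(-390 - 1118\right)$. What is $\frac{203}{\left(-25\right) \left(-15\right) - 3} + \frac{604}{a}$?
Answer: $\frac{6223379}{11398700} \approx 0.54597$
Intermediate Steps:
$a = 2206200$ ($a = -4 - \left(371 + 1092\right) \left(-390 - 1118\right) = -4 - 1463 \left(-1508\right) = -4 - -2206204 = -4 + 2206204 = 2206200$)
$\frac{203}{\left(-25\right) \left(-15\right) - 3} + \frac{604}{a} = \frac{203}{\left(-25\right) \left(-15\right) - 3} + \frac{604}{2206200} = \frac{203}{375 - 3} + 604 \cdot \frac{1}{2206200} = \frac{203}{372} + \frac{151}{551550} = \frac{6223379}{11398700}$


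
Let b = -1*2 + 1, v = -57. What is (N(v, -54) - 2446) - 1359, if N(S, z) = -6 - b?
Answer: -3810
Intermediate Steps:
b = -1 (b = -2 + 1 = -1)
N(S, z) = -5 (N(S, z) = -6 - 1*(-1) = -6 + 1 = -5)
(N(v, -54) - 2446) - 1359 = (-5 - 2446) - 1359 = -2451 - 1359 = -3810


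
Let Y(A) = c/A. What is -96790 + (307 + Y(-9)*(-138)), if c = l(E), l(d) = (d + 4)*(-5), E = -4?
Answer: -96483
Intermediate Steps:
l(d) = -20 - 5*d (l(d) = (4 + d)*(-5) = -20 - 5*d)
c = 0 (c = -20 - 5*(-4) = -20 + 20 = 0)
Y(A) = 0 (Y(A) = 0/A = 0)
-96790 + (307 + Y(-9)*(-138)) = -96790 + (307 + 0*(-138)) = -96790 + (307 + 0) = -96790 + 307 = -96483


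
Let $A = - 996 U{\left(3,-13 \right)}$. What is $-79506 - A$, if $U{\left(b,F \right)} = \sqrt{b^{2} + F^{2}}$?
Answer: $-79506 + 996 \sqrt{178} \approx -66218.0$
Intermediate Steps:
$U{\left(b,F \right)} = \sqrt{F^{2} + b^{2}}$
$A = - 996 \sqrt{178}$ ($A = - 996 \sqrt{\left(-13\right)^{2} + 3^{2}} = - 996 \sqrt{169 + 9} = - 996 \sqrt{178} \approx -13288.0$)
$-79506 - A = -79506 - - 996 \sqrt{178} = -79506 + 996 \sqrt{178}$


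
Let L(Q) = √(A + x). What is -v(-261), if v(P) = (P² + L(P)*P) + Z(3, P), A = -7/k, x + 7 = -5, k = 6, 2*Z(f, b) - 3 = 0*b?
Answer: -136245/2 + 87*I*√474/2 ≈ -68123.0 + 947.06*I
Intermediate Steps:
Z(f, b) = 3/2 (Z(f, b) = 3/2 + (0*b)/2 = 3/2 + (½)*0 = 3/2 + 0 = 3/2)
x = -12 (x = -7 - 5 = -12)
A = -7/6 ≈ -1.1667
L(Q) = I*√474/6 (L(Q) = √(-7/6 - 12) = √(-79/6) = I*√474/6)
v(P) = 3/2 + P² + I*P*√474/6 (v(P) = (P² + (I*√474/6)*P) + 3/2 = (P² + I*P*√474/6) + 3/2 = 3/2 + P² + I*P*√474/6)
-v(-261) = -(3/2 + (-261)² + (⅙)*I*(-261)*√474) = -(3/2 + 68121 - 87*I*√474/2) = -(136245/2 - 87*I*√474/2) = -136245/2 + 87*I*√474/2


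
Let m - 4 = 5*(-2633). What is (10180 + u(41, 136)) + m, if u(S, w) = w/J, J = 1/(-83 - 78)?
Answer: -24877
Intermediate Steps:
J = -1/161 (J = 1/(-161) = -1/161 ≈ -0.0062112)
u(S, w) = -161*w (u(S, w) = w/(-1/161) = w*(-161) = -161*w)
m = -13161 (m = 4 + 5*(-2633) = 4 - 13165 = -13161)
(10180 + u(41, 136)) + m = (10180 - 161*136) - 13161 = (10180 - 21896) - 13161 = -11716 - 13161 = -24877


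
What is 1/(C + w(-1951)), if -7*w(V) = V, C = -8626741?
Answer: -7/60385236 ≈ -1.1592e-7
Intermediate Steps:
w(V) = -V/7
1/(C + w(-1951)) = 1/(-8626741 - ⅐*(-1951)) = 1/(-8626741 + 1951/7) = 1/(-60385236/7) = -7/60385236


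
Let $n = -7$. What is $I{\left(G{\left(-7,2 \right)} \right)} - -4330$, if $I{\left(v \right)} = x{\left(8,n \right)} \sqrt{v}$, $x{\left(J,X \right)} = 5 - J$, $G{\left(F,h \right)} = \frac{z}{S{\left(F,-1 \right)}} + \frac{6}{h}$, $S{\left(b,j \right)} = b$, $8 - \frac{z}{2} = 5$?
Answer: $4330 - \frac{3 \sqrt{105}}{7} \approx 4325.6$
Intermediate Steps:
$z = 6$ ($z = 16 - 10 = 6$)
$G{\left(F,h \right)} = \frac{6}{F} + \frac{6}{h}$
$I{\left(v \right)} = - 3 \sqrt{v}$ ($I{\left(v \right)} = \left(5 - 8\right) \sqrt{v} = - 3 \sqrt{v}$)
$I{\left(G{\left(-7,2 \right)} \right)} - -4330 = - 3 \sqrt{\frac{6}{-7} + \frac{6}{2}} - -4330 = - 3 \sqrt{6 \left(- \frac{1}{7}\right) + 6 \cdot \frac{1}{2}} + 4330 = - 3 \sqrt{- \frac{6}{7} + 3} + 4330 = - 3 \sqrt{\frac{15}{7}} + 4330 = - 3 \frac{\sqrt{105}}{7} + 4330 = - \frac{3 \sqrt{105}}{7} + 4330 = 4330 - \frac{3 \sqrt{105}}{7}$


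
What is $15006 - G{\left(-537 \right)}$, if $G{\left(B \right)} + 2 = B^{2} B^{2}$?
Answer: $-83156665153$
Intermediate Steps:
$G{\left(B \right)} = -2 + B^{4}$ ($G{\left(B \right)} = -2 + B^{2} B^{2} = -2 + B^{4}$)
$15006 - G{\left(-537 \right)} = 15006 - \left(-2 + \left(-537\right)^{4}\right) = 15006 - \left(-2 + 83156680161\right) = 15006 - 83156680159 = -83156665153$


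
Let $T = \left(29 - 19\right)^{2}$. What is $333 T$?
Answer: $33300$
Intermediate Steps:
$T = 100$ ($T = 10^{2} = 100$)
$333 T = 333 \cdot 100 = 33300$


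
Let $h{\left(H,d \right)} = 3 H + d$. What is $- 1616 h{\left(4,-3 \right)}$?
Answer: $-14544$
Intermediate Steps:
$h{\left(H,d \right)} = d + 3 H$
$- 1616 h{\left(4,-3 \right)} = - 1616 \left(-3 + 3 \cdot 4\right) = - 1616 \left(-3 + 12\right) = \left(-1616\right) 9 = -14544$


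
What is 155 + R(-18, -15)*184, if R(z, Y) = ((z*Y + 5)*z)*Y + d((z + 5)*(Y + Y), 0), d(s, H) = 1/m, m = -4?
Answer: 13662109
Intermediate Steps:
d(s, H) = -1/4 (d(s, H) = 1/(-4) = -1/4)
R(z, Y) = -1/4 + Y*z*(5 + Y*z) (R(z, Y) = ((z*Y + 5)*z)*Y - 1/4 = ((Y*z + 5)*z)*Y - 1/4 = ((5 + Y*z)*z)*Y - 1/4 = (z*(5 + Y*z))*Y - 1/4 = Y*z*(5 + Y*z) - 1/4 = -1/4 + Y*z*(5 + Y*z))
155 + R(-18, -15)*184 = 155 + (-1/4 + (-15)**2*(-18)**2 + 5*(-15)*(-18))*184 = 155 + (-1/4 + 225*324 + 1350)*184 = 155 + (-1/4 + 72900 + 1350)*184 = 155 + (296999/4)*184 = 155 + 13661954 = 13662109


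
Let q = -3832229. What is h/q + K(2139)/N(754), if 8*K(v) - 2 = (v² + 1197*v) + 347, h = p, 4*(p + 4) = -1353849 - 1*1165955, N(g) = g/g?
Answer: 27346994291777/30657832 ≈ 8.9201e+5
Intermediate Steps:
N(g) = 1
p = -629955 (p = -4 + (-1353849 - 1*1165955)/4 = -4 + (-1353849 - 1165955)/4 = -4 + (¼)*(-2519804) = -4 - 629951 = -629955)
h = -629955
K(v) = 349/8 + v²/8 + 1197*v/8 (K(v) = ¼ + ((v² + 1197*v) + 347)/8 = ¼ + (347 + v² + 1197*v)/8 = ¼ + (347/8 + v²/8 + 1197*v/8) = 349/8 + v²/8 + 1197*v/8)
h/q + K(2139)/N(754) = -629955/(-3832229) + (349/8 + (⅛)*2139² + (1197/8)*2139)/1 = -629955*(-1/3832229) + (349/8 + (⅛)*4575321 + 2560383/8)*1 = 629955/3832229 + (349/8 + 4575321/8 + 2560383/8)*1 = 629955/3832229 + (7136053/8)*1 = 629955/3832229 + 7136053/8 = 27346994291777/30657832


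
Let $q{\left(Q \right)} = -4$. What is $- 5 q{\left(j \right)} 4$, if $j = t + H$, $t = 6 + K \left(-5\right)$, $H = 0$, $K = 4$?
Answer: $80$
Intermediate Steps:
$t = -14$ ($t = 6 + 4 \left(-5\right) = 6 - 20 = -14$)
$j = -14$ ($j = -14 + 0 = -14$)
$- 5 q{\left(j \right)} 4 = \left(-5\right) \left(-4\right) 4 = 20 \cdot 4 = 80$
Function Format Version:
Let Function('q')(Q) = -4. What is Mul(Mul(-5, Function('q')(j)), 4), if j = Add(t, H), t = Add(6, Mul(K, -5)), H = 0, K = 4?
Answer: 80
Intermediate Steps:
t = -14 (t = Add(6, Mul(4, -5)) = Add(6, -20) = -14)
j = -14 (j = Add(-14, 0) = -14)
Mul(Mul(-5, Function('q')(j)), 4) = Mul(Mul(-5, -4), 4) = Mul(20, 4) = 80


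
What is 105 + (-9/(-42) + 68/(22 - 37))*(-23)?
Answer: 42911/210 ≈ 204.34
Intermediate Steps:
105 + (-9/(-42) + 68/(22 - 37))*(-23) = 105 + (-9*(-1/42) + 68/(-15))*(-23) = 105 + (3/14 + 68*(-1/15))*(-23) = 105 + (3/14 - 68/15)*(-23) = 105 - 907/210*(-23) = 105 + 20861/210 = 42911/210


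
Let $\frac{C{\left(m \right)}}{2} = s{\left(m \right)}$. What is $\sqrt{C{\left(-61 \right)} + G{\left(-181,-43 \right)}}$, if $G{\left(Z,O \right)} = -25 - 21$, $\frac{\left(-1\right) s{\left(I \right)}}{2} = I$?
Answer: $3 \sqrt{22} \approx 14.071$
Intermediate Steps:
$s{\left(I \right)} = - 2 I$
$C{\left(m \right)} = - 4 m$ ($C{\left(m \right)} = 2 \left(- 2 m\right) = - 4 m$)
$G{\left(Z,O \right)} = -46$ ($G{\left(Z,O \right)} = -25 - 21 = -46$)
$\sqrt{C{\left(-61 \right)} + G{\left(-181,-43 \right)}} = \sqrt{\left(-4\right) \left(-61\right) - 46} = \sqrt{244 - 46} = \sqrt{198} = 3 \sqrt{22}$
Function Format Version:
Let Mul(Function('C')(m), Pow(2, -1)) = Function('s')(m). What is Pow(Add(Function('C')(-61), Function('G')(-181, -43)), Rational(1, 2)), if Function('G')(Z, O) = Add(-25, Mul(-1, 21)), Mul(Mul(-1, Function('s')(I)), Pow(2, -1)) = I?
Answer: Mul(3, Pow(22, Rational(1, 2))) ≈ 14.071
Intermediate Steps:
Function('s')(I) = Mul(-2, I)
Function('C')(m) = Mul(-4, m) (Function('C')(m) = Mul(2, Mul(-2, m)) = Mul(-4, m))
Function('G')(Z, O) = -46 (Function('G')(Z, O) = Add(-25, -21) = -46)
Pow(Add(Function('C')(-61), Function('G')(-181, -43)), Rational(1, 2)) = Pow(Add(Mul(-4, -61), -46), Rational(1, 2)) = Pow(Add(244, -46), Rational(1, 2)) = Pow(198, Rational(1, 2)) = Mul(3, Pow(22, Rational(1, 2)))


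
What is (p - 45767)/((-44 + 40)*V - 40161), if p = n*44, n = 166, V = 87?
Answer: 12821/13503 ≈ 0.94949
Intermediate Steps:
p = 7304 (p = 166*44 = 7304)
(p - 45767)/((-44 + 40)*V - 40161) = (7304 - 45767)/((-44 + 40)*87 - 40161) = -38463/(-4*87 - 40161) = -38463/(-348 - 40161) = -38463/(-40509) = -38463*(-1/40509) = 12821/13503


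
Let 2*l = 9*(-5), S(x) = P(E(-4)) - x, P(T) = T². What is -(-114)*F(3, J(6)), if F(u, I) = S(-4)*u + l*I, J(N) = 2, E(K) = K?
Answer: 1710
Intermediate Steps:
S(x) = 16 - x (S(x) = (-4)² - x = 16 - x)
l = -45/2 (l = (9*(-5))/2 = (½)*(-45) = -45/2 ≈ -22.500)
F(u, I) = 20*u - 45*I/2 (F(u, I) = (16 - 1*(-4))*u - 45*I/2 = (16 + 4)*u - 45*I/2 = 20*u - 45*I/2)
-(-114)*F(3, J(6)) = -(-114)*(20*3 - 45/2*2) = -(-114)*(60 - 45) = -(-114)*15 = -114*(-15) = 1710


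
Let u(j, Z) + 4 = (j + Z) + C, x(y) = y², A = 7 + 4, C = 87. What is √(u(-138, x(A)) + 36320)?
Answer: √36386 ≈ 190.75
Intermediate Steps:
A = 11
u(j, Z) = 83 + Z + j (u(j, Z) = -4 + ((j + Z) + 87) = -4 + ((Z + j) + 87) = -4 + (87 + Z + j) = 83 + Z + j)
√(u(-138, x(A)) + 36320) = √((83 + 11² - 138) + 36320) = √((83 + 121 - 138) + 36320) = √(66 + 36320) = √36386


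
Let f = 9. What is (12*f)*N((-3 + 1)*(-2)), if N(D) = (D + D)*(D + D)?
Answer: 6912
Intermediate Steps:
N(D) = 4*D² (N(D) = (2*D)*(2*D) = 4*D²)
(12*f)*N((-3 + 1)*(-2)) = (12*9)*(4*((-3 + 1)*(-2))²) = 108*(4*(-2*(-2))²) = 108*(4*4²) = 108*(4*16) = 108*64 = 6912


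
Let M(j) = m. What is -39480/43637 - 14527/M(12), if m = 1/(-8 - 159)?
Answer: 105863715253/43637 ≈ 2.4260e+6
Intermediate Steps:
m = -1/167 (m = 1/(-167) = -1/167 ≈ -0.0059880)
M(j) = -1/167
-39480/43637 - 14527/M(12) = -39480/43637 - 14527/(-1/167) = -39480*1/43637 - 14527*(-167) = -39480/43637 + 2426009 = 105863715253/43637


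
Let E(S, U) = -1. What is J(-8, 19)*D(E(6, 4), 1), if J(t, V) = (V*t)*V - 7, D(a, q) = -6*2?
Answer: 34740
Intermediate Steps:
D(a, q) = -12
J(t, V) = -7 + t*V² (J(t, V) = t*V² - 7 = -7 + t*V²)
J(-8, 19)*D(E(6, 4), 1) = (-7 - 8*19²)*(-12) = (-7 - 8*361)*(-12) = (-7 - 2888)*(-12) = -2895*(-12) = 34740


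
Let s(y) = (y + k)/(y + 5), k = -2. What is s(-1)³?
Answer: -27/64 ≈ -0.42188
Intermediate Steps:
s(y) = (-2 + y)/(5 + y) (s(y) = (y - 2)/(y + 5) = (-2 + y)/(5 + y))
s(-1)³ = ((-2 - 1)/(5 - 1))³ = (-3/4)³ = ((¼)*(-3))³ = (-¾)³ = -27/64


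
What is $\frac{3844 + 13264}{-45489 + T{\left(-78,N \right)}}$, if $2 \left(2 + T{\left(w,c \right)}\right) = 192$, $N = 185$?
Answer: $- \frac{2444}{6485} \approx -0.37687$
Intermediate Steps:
$T{\left(w,c \right)} = 94$ ($T{\left(w,c \right)} = -2 + \frac{1}{2} \cdot 192 = -2 + 96 = 94$)
$\frac{3844 + 13264}{-45489 + T{\left(-78,N \right)}} = \frac{3844 + 13264}{-45489 + 94} = \frac{17108}{-45395} = 17108 \left(- \frac{1}{45395}\right) = - \frac{2444}{6485}$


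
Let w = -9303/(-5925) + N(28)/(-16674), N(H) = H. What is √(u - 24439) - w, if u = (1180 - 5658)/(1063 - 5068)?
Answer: -3689341/2352225 + I*√43553804065/1335 ≈ -1.5684 + 156.33*I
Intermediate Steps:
u = 4478/4005 (u = -4478/(-4005) = -4478*(-1/4005) = 4478/4005 ≈ 1.1181)
w = 3689341/2352225 (w = -9303/(-5925) + 28/(-16674) = -9303*(-1/5925) + 28*(-1/16674) = 3101/1975 - 2/1191 = 3689341/2352225 ≈ 1.5684)
√(u - 24439) - w = √(4478/4005 - 24439) - 1*3689341/2352225 = √(-97873717/4005) - 3689341/2352225 = I*√43553804065/1335 - 3689341/2352225 = -3689341/2352225 + I*√43553804065/1335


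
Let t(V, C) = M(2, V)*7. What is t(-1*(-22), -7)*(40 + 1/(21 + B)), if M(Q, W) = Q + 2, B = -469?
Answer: 17919/16 ≈ 1119.9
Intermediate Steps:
M(Q, W) = 2 + Q
t(V, C) = 28 (t(V, C) = (2 + 2)*7 = 4*7 = 28)
t(-1*(-22), -7)*(40 + 1/(21 + B)) = 28*(40 + 1/(21 - 469)) = 28*(40 + 1/(-448)) = 28*(40 - 1/448) = 28*(17919/448) = 17919/16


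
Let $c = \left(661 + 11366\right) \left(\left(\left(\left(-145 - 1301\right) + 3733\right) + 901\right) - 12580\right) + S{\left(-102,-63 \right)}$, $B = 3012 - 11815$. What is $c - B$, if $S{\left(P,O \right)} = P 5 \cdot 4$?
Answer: $-112950821$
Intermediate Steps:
$S{\left(P,O \right)} = 20 P$ ($S{\left(P,O \right)} = 5 P 4 = 20 P$)
$B = -8803$
$c = -112959624$ ($c = \left(661 + 11366\right) \left(\left(\left(\left(-145 - 1301\right) + 3733\right) + 901\right) - 12580\right) + 20 \left(-102\right) = 12027 \left(\left(\left(\left(-145 - 1301\right) + 3733\right) + 901\right) - 12580\right) - 2040 = 12027 \left(\left(\left(-1446 + 3733\right) + 901\right) - 12580\right) - 2040 = 12027 \left(\left(2287 + 901\right) - 12580\right) - 2040 = 12027 \left(3188 - 12580\right) - 2040 = 12027 \left(-9392\right) - 2040 = -112957584 - 2040 = -112959624$)
$c - B = -112959624 - -8803 = -112959624 + 8803 = -112950821$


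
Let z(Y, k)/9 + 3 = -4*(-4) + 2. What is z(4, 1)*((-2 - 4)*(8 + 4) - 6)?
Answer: -10530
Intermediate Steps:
z(Y, k) = 135 (z(Y, k) = -27 + 9*(-4*(-4) + 2) = -27 + 9*(16 + 2) = -27 + 9*18 = -27 + 162 = 135)
z(4, 1)*((-2 - 4)*(8 + 4) - 6) = 135*((-2 - 4)*(8 + 4) - 6) = 135*(-6*12 - 6) = 135*(-72 - 6) = 135*(-78) = -10530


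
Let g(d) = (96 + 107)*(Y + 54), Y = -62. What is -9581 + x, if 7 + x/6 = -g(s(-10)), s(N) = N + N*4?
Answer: 121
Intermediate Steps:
s(N) = 5*N (s(N) = N + 4*N = 5*N)
g(d) = -1624 (g(d) = (96 + 107)*(-62 + 54) = 203*(-8) = -1624)
x = 9702 (x = -42 + 6*(-1*(-1624)) = -42 + 6*1624 = -42 + 9744 = 9702)
-9581 + x = -9581 + 9702 = 121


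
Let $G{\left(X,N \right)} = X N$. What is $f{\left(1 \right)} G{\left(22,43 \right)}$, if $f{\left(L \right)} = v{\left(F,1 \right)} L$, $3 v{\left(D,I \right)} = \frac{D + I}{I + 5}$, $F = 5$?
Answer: $\frac{946}{3} \approx 315.33$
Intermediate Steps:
$v{\left(D,I \right)} = \frac{D + I}{3 \left(5 + I\right)}$ ($v{\left(D,I \right)} = \frac{\left(D + I\right) \frac{1}{I + 5}}{3} = \frac{\left(D + I\right) \frac{1}{5 + I}}{3} = \frac{\frac{1}{5 + I} \left(D + I\right)}{3} = \frac{D + I}{3 \left(5 + I\right)}$)
$G{\left(X,N \right)} = N X$
$f{\left(L \right)} = \frac{L}{3}$ ($f{\left(L \right)} = \frac{5 + 1}{3 \left(5 + 1\right)} L = \frac{1}{3} \cdot \frac{1}{6} \cdot 6 L = \frac{L}{3}$)
$f{\left(1 \right)} G{\left(22,43 \right)} = \frac{1}{3} \cdot 1 \cdot 43 \cdot 22 = \frac{1}{3} \cdot 946 = \frac{946}{3}$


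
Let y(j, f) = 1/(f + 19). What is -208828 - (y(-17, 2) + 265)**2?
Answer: -123073504/441 ≈ -2.7908e+5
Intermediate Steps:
y(j, f) = 1/(19 + f)
-208828 - (y(-17, 2) + 265)**2 = -208828 - (1/(19 + 2) + 265)**2 = -208828 - (1/21 + 265)**2 = -208828 - (5566/21)**2 = -208828 - 1*30980356/441 = -208828 - 30980356/441 = -123073504/441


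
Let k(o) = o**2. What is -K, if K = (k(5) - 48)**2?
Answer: -529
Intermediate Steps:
K = 529 (K = (5**2 - 48)**2 = (25 - 48)**2 = (-23)**2 = 529)
-K = -1*529 = -529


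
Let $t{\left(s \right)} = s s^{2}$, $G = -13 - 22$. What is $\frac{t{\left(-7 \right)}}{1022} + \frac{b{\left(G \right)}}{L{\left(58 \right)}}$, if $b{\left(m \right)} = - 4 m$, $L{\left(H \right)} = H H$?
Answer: $- \frac{36099}{122786} \approx -0.294$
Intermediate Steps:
$G = -35$
$L{\left(H \right)} = H^{2}$
$t{\left(s \right)} = s^{3}$
$\frac{t{\left(-7 \right)}}{1022} + \frac{b{\left(G \right)}}{L{\left(58 \right)}} = \frac{\left(-7\right)^{3}}{1022} + \frac{\left(-4\right) \left(-35\right)}{58^{2}} = \left(-343\right) \frac{1}{1022} + \frac{140}{3364} = - \frac{49}{146} + 140 \cdot \frac{1}{3364} = - \frac{49}{146} + \frac{35}{841} = - \frac{36099}{122786}$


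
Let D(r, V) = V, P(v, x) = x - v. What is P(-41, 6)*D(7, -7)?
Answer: -329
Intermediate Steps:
P(-41, 6)*D(7, -7) = (6 - 1*(-41))*(-7) = (6 + 41)*(-7) = 47*(-7) = -329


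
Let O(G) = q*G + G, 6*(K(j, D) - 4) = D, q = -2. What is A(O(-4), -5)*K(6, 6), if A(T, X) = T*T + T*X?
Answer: -20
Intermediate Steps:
K(j, D) = 4 + D/6
O(G) = -G (O(G) = -2*G + G = -G)
A(T, X) = T² + T*X
A(O(-4), -5)*K(6, 6) = ((-1*(-4))*(-1*(-4) - 5))*(4 + (⅙)*6) = (4*(4 - 5))*(4 + 1) = (4*(-1))*5 = -4*5 = -20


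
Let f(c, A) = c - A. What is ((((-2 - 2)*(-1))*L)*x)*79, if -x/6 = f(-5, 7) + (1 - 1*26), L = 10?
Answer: 701520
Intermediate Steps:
x = 222 (x = -6*((-5 - 1*7) + (1 - 1*26)) = -6*((-5 - 7) + (1 - 26)) = -6*(-12 - 25) = -6*(-37) = 222)
((((-2 - 2)*(-1))*L)*x)*79 = ((((-2 - 2)*(-1))*10)*222)*79 = ((-4*(-1)*10)*222)*79 = ((4*10)*222)*79 = (40*222)*79 = 8880*79 = 701520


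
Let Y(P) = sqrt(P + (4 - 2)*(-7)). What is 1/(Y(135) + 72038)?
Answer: 1/72049 ≈ 1.3879e-5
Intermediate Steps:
Y(P) = sqrt(-14 + P) (Y(P) = sqrt(P + 2*(-7)) = sqrt(P - 14) = sqrt(-14 + P))
1/(Y(135) + 72038) = 1/(sqrt(-14 + 135) + 72038) = 1/(sqrt(121) + 72038) = 1/(11 + 72038) = 1/72049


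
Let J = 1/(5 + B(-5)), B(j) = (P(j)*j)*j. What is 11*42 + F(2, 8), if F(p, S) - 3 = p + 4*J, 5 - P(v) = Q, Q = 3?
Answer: 25689/55 ≈ 467.07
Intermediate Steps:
P(v) = 2 (P(v) = 5 - 1*3 = 5 - 3 = 2)
B(j) = 2*j**2 (B(j) = (2*j)*j = 2*j**2)
J = 1/55 (J = 1/(5 + 2*(-5)**2) = 1/(5 + 2*25) = 1/(5 + 50) = 1/55 ≈ 0.018182)
F(p, S) = 169/55 + p (F(p, S) = 3 + (p + 4*(1/55)) = 3 + (p + 4/55) = 3 + (4/55 + p) = 169/55 + p)
11*42 + F(2, 8) = 11*42 + (169/55 + 2) = 462 + 279/55 = 25689/55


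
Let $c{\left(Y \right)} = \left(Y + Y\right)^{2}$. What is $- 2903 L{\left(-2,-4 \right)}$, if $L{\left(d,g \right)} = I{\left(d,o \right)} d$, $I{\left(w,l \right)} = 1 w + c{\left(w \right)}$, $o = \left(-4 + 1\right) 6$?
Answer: $81284$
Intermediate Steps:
$c{\left(Y \right)} = 4 Y^{2}$ ($c{\left(Y \right)} = \left(2 Y\right)^{2} = 4 Y^{2}$)
$o = -18$ ($o = \left(-3\right) 6 = -18$)
$I{\left(w,l \right)} = w + 4 w^{2}$ ($I{\left(w,l \right)} = 1 w + 4 w^{2} = w + 4 w^{2}$)
$L{\left(d,g \right)} = d^{2} \left(1 + 4 d\right)$ ($L{\left(d,g \right)} = d \left(1 + 4 d\right) d = d^{2} \left(1 + 4 d\right)$)
$- 2903 L{\left(-2,-4 \right)} = - 2903 \left(-2\right)^{2} \left(1 + 4 \left(-2\right)\right) = - 2903 \cdot 4 \left(1 - 8\right) = - 2903 \cdot 4 \left(-7\right) = \left(-2903\right) \left(-28\right) = 81284$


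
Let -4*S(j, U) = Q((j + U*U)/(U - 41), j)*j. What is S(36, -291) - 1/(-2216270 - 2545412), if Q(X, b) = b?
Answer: -1542784967/4761682 ≈ -324.00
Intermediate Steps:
S(j, U) = -j²/4 (S(j, U) = -j*j/4 = -j²/4)
S(36, -291) - 1/(-2216270 - 2545412) = -¼*36² - 1/(-2216270 - 2545412) = -¼*1296 - 1/(-4761682) = -324 - 1*(-1/4761682) = -324 + 1/4761682 = -1542784967/4761682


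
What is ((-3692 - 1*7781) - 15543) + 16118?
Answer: -10898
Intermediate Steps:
((-3692 - 1*7781) - 15543) + 16118 = ((-3692 - 7781) - 15543) + 16118 = (-11473 - 15543) + 16118 = -27016 + 16118 = -10898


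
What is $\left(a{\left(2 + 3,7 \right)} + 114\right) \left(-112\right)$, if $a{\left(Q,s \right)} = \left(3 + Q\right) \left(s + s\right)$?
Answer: $-25312$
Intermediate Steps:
$a{\left(Q,s \right)} = 2 s \left(3 + Q\right)$ ($a{\left(Q,s \right)} = \left(3 + Q\right) 2 s = 2 s \left(3 + Q\right)$)
$\left(a{\left(2 + 3,7 \right)} + 114\right) \left(-112\right) = \left(2 \cdot 7 \left(3 + \left(2 + 3\right)\right) + 114\right) \left(-112\right) = \left(2 \cdot 7 \left(3 + 5\right) + 114\right) \left(-112\right) = \left(2 \cdot 7 \cdot 8 + 114\right) \left(-112\right) = \left(112 + 114\right) \left(-112\right) = 226 \left(-112\right) = -25312$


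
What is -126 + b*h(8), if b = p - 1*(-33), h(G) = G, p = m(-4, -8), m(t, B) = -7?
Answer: 82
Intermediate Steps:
p = -7
b = 26 (b = -7 - 1*(-33) = -7 + 33 = 26)
-126 + b*h(8) = -126 + 26*8 = -126 + 208 = 82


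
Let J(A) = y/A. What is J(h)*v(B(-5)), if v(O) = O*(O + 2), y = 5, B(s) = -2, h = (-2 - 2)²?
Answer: 0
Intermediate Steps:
h = 16 (h = (-4)² = 16)
J(A) = 5/A
v(O) = O*(2 + O)
J(h)*v(B(-5)) = (5/16)*(-2*(2 - 2)) = (5*(1/16))*(-2*0) = (5/16)*0 = 0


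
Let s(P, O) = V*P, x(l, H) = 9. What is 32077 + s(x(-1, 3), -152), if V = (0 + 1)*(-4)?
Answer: 32041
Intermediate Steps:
V = -4 (V = 1*(-4) = -4)
s(P, O) = -4*P
32077 + s(x(-1, 3), -152) = 32077 - 4*9 = 32077 - 36 = 32041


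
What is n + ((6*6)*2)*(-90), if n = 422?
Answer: -6058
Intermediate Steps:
n + ((6*6)*2)*(-90) = 422 + ((6*6)*2)*(-90) = 422 + (36*2)*(-90) = 422 + 72*(-90) = 422 - 6480 = -6058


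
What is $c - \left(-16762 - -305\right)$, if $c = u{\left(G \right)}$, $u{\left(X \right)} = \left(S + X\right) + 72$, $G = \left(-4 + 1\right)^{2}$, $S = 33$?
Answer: $16571$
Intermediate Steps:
$G = 9$ ($G = \left(-3\right)^{2} = 9$)
$u{\left(X \right)} = 105 + X$ ($u{\left(X \right)} = \left(33 + X\right) + 72 = 105 + X$)
$c = 114$ ($c = 105 + 9 = 114$)
$c - \left(-16762 - -305\right) = 114 - \left(-16762 - -305\right) = 114 - \left(-16762 + 305\right) = 114 - -16457 = 114 + 16457 = 16571$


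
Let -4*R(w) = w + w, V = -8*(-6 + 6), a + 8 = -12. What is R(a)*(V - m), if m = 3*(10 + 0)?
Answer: -300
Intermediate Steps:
a = -20 (a = -8 - 12 = -20)
V = 0 (V = -8*0 = 0)
R(w) = -w/2 (R(w) = -(w + w)/4 = -w/2)
m = 30 (m = 3*10 = 30)
R(a)*(V - m) = (-1/2*(-20))*(0 - 1*30) = 10*(0 - 30) = 10*(-30) = -300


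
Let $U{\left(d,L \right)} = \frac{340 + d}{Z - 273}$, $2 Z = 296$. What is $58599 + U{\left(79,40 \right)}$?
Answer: $\frac{7324456}{125} \approx 58596.0$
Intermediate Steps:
$Z = 148$ ($Z = \frac{1}{2} \cdot 296 = 148$)
$U{\left(d,L \right)} = - \frac{68}{25} - \frac{d}{125}$ ($U{\left(d,L \right)} = \frac{340 + d}{148 - 273} = \frac{340 + d}{-125} = \left(340 + d\right) \left(- \frac{1}{125}\right) = - \frac{68}{25} - \frac{d}{125}$)
$58599 + U{\left(79,40 \right)} = 58599 - \frac{419}{125} = \frac{7324456}{125}$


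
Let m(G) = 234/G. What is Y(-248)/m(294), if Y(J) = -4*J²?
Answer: -12054784/39 ≈ -3.0910e+5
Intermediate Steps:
Y(-248)/m(294) = (-4*(-248)²)/((234/294)) = (-4*61504)/((234*(1/294))) = -246016/39/49 = -246016*49/39 = -12054784/39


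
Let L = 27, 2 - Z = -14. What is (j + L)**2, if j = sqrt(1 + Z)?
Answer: (27 + sqrt(17))**2 ≈ 968.65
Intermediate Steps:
Z = 16 (Z = 2 - 1*(-14) = 2 + 14 = 16)
j = sqrt(17) (j = sqrt(1 + 16) = sqrt(17) ≈ 4.1231)
(j + L)**2 = (sqrt(17) + 27)**2 = (27 + sqrt(17))**2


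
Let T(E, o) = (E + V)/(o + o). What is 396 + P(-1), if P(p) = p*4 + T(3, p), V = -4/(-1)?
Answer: 777/2 ≈ 388.50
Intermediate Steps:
V = 4 (V = -4*(-1) = 4)
T(E, o) = (4 + E)/(2*o) (T(E, o) = (E + 4)/(o + o) = (4 + E)/((2*o)) = (4 + E)*(1/(2*o)) = (4 + E)/(2*o))
P(p) = 4*p + 7/(2*p) (P(p) = p*4 + (4 + 3)/(2*p) = 4*p + (½)*7/p = 4*p + 7/(2*p))
396 + P(-1) = 396 + (4*(-1) + (7/2)/(-1)) = 396 + (-4 + (7/2)*(-1)) = 396 + (-4 - 7/2) = 396 - 15/2 = 777/2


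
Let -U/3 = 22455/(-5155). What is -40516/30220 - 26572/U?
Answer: -207111223277/101788515 ≈ -2034.7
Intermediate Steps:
U = 13473/1031 (U = -67365/(-5155) = -67365*(-1)/5155 = -3*(-4491/1031) = 13473/1031 ≈ 13.068)
-40516/30220 - 26572/U = -40516/30220 - 26572/13473/1031 = -40516*1/30220 - 26572*1031/13473 = -10129/7555 - 27395732/13473 = -207111223277/101788515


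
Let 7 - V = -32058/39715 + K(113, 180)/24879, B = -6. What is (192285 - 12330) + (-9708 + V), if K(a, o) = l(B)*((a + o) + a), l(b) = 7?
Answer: 12940266676934/76005345 ≈ 1.7025e+5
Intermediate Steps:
K(a, o) = 7*o + 14*a (K(a, o) = 7*((a + o) + a) = 7*(o + 2*a) = 7*o + 14*a)
V = 584706719/76005345 (V = 7 - (-32058/39715 + (7*180 + 14*113)/24879) = 7 - (-32058*1/39715 + (1260 + 1582)*(1/24879)) = 7 - (-2466/3055 + 2842*(1/24879)) = 7 - (-2466/3055 + 2842/24879) = 7 - 1*(-52669304/76005345) = 7 + 52669304/76005345 = 584706719/76005345 ≈ 7.6930)
(192285 - 12330) + (-9708 + V) = (192285 - 12330) + (-9708 + 584706719/76005345) = 179955 - 737275182541/76005345 = 12940266676934/76005345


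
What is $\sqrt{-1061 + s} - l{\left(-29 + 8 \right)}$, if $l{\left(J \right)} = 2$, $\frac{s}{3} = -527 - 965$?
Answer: $-2 + 7 i \sqrt{113} \approx -2.0 + 74.411 i$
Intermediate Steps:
$s = -4476$ ($s = 3 \left(-527 - 965\right) = 3 \left(-1492\right) = -4476$)
$\sqrt{-1061 + s} - l{\left(-29 + 8 \right)} = \sqrt{-1061 - 4476} - 2 = \sqrt{-5537} - 2 = 7 i \sqrt{113} - 2 = -2 + 7 i \sqrt{113}$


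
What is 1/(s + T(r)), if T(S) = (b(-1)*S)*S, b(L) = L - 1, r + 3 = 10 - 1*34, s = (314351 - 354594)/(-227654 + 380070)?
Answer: -152416/222262771 ≈ -0.00068575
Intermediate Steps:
s = -40243/152416 ≈ -0.26403
r = -27 (r = -3 + (10 - 1*34) = -3 + (10 - 34) = -3 - 24 = -27)
b(L) = -1 + L
T(S) = -2*S**2 (T(S) = ((-1 - 1)*S)*S = (-2*S)*S = -2*S**2)
1/(s + T(r)) = 1/(-40243/152416 - 2*(-27)**2) = 1/(-40243/152416 - 2*729) = 1/(-40243/152416 - 1458) = 1/(-222262771/152416) = -152416/222262771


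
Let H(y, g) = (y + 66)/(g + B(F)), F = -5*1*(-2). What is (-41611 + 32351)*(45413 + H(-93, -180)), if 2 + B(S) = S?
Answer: -18082610845/43 ≈ -4.2053e+8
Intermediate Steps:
F = 10 (F = -5*(-2) = 10)
B(S) = -2 + S
H(y, g) = (66 + y)/(8 + g) (H(y, g) = (y + 66)/(g + (-2 + 10)) = (66 + y)/(g + 8) = (66 + y)/(8 + g))
(-41611 + 32351)*(45413 + H(-93, -180)) = (-41611 + 32351)*(45413 + (66 - 93)/(8 - 180)) = -9260*(45413 - 27/(-172)) = -9260*(45413 - 1/172*(-27)) = -9260*(45413 + 27/172) = -9260*7811063/172 = -18082610845/43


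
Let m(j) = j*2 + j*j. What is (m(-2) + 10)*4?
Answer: 40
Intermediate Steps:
m(j) = j² + 2*j (m(j) = 2*j + j² = j² + 2*j)
(m(-2) + 10)*4 = (-2*(2 - 2) + 10)*4 = (-2*0 + 10)*4 = (0 + 10)*4 = 10*4 = 40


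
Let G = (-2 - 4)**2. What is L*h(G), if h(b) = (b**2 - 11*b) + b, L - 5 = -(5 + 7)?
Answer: -6552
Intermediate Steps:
L = -7 (L = 5 - (5 + 7) = 5 - 1*12 = 5 - 12 = -7)
G = 36 (G = (-6)**2 = 36)
h(b) = b**2 - 10*b
L*h(G) = -252*(-10 + 36) = -252*26 = -7*936 = -6552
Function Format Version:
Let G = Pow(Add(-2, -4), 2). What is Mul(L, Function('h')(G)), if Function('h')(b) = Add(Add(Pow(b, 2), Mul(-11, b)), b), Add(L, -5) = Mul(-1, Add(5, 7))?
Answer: -6552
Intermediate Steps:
L = -7 (L = Add(5, Mul(-1, Add(5, 7))) = Add(5, Mul(-1, 12)) = Add(5, -12) = -7)
G = 36 (G = Pow(-6, 2) = 36)
Function('h')(b) = Add(Pow(b, 2), Mul(-10, b))
Mul(L, Function('h')(G)) = Mul(-7, Mul(36, Add(-10, 36))) = Mul(-7, Mul(36, 26)) = Mul(-7, 936) = -6552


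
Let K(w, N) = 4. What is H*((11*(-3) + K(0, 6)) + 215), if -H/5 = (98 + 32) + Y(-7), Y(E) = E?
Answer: -114390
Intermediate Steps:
H = -615 (H = -5*((98 + 32) - 7) = -5*(130 - 7) = -5*123 = -615)
H*((11*(-3) + K(0, 6)) + 215) = -615*((11*(-3) + 4) + 215) = -615*((-33 + 4) + 215) = -615*(-29 + 215) = -615*186 = -114390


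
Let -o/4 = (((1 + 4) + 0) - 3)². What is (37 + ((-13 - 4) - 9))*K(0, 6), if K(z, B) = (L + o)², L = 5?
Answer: 1331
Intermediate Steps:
o = -16 (o = -4*(((1 + 4) + 0) - 3)² = -4*((5 + 0) - 3)² = -4*(5 - 3)² = -4*2² = -4*4 = -16)
K(z, B) = 121 (K(z, B) = (5 - 16)² = (-11)² = 121)
(37 + ((-13 - 4) - 9))*K(0, 6) = (37 + ((-13 - 4) - 9))*121 = (37 + (-17 - 9))*121 = (37 - 26)*121 = 11*121 = 1331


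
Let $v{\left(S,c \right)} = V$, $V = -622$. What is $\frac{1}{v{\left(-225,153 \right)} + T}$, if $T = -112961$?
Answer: $- \frac{1}{113583} \approx -8.8041 \cdot 10^{-6}$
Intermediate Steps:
$v{\left(S,c \right)} = -622$
$\frac{1}{v{\left(-225,153 \right)} + T} = \frac{1}{-622 - 112961} = \frac{1}{-113583} = - \frac{1}{113583}$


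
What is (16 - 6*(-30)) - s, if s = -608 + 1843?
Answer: -1039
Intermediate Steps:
s = 1235
(16 - 6*(-30)) - s = (16 - 6*(-30)) - 1*1235 = (16 + 180) - 1235 = 196 - 1235 = -1039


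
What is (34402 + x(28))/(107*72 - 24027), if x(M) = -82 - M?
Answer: -34292/16323 ≈ -2.1008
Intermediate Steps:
(34402 + x(28))/(107*72 - 24027) = (34402 + (-82 - 1*28))/(107*72 - 24027) = (34402 + (-82 - 28))/(7704 - 24027) = (34402 - 110)/(-16323) = 34292*(-1/16323) = -34292/16323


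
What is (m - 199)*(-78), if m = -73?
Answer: 21216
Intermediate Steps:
(m - 199)*(-78) = (-73 - 199)*(-78) = -272*(-78) = 21216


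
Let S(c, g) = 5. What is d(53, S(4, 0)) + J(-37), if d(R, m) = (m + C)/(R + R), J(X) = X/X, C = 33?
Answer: 72/53 ≈ 1.3585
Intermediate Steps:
J(X) = 1
d(R, m) = (33 + m)/(2*R) (d(R, m) = (m + 33)/(R + R) = (33 + m)/((2*R)) = (33 + m)*(1/(2*R)) = (33 + m)/(2*R))
d(53, S(4, 0)) + J(-37) = (1/2)*(33 + 5)/53 + 1 = (1/2)*(1/53)*38 + 1 = 19/53 + 1 = 72/53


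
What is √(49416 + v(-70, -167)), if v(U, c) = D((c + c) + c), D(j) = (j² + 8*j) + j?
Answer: 2*√73977 ≈ 543.97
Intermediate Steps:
D(j) = j² + 9*j
v(U, c) = 3*c*(9 + 3*c) (v(U, c) = ((c + c) + c)*(9 + ((c + c) + c)) = (2*c + c)*(9 + (2*c + c)) = (3*c)*(9 + 3*c) = 3*c*(9 + 3*c))
√(49416 + v(-70, -167)) = √(49416 + 9*(-167)*(3 - 167)) = √(49416 + 9*(-167)*(-164)) = √(49416 + 246492) = √295908 = 2*√73977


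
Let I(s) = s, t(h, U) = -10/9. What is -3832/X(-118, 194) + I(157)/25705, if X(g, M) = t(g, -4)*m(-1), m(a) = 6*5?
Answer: 14776019/128525 ≈ 114.97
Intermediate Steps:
m(a) = 30
t(h, U) = -10/9 (t(h, U) = -10*⅑ = -10/9)
X(g, M) = -100/3 (X(g, M) = -10/9*30 = -100/3)
-3832/X(-118, 194) + I(157)/25705 = -3832/(-100/3) + 157/25705 = -3832*(-3/100) + 157*(1/25705) = 2874/25 + 157/25705 = 14776019/128525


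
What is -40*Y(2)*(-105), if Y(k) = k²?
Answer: 16800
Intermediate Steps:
-40*Y(2)*(-105) = -40*2²*(-105) = -40*4*(-105) = -160*(-105) = 16800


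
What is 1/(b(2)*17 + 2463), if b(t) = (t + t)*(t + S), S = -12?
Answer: 1/1783 ≈ 0.00056085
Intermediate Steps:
b(t) = 2*t*(-12 + t) (b(t) = (t + t)*(t - 12) = (2*t)*(-12 + t) = 2*t*(-12 + t))
1/(b(2)*17 + 2463) = 1/((2*2*(-12 + 2))*17 + 2463) = 1/((2*2*(-10))*17 + 2463) = 1/(-40*17 + 2463) = 1/(-680 + 2463) = 1/1783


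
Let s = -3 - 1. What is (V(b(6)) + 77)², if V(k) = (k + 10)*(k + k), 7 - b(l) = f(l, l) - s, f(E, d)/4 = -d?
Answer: 4305625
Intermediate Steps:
f(E, d) = -4*d (f(E, d) = 4*(-d) = -4*d)
s = -4
b(l) = 3 + 4*l (b(l) = 7 - (-4*l - 1*(-4)) = 7 - (-4*l + 4) = 7 - (4 - 4*l) = 7 + (-4 + 4*l) = 3 + 4*l)
V(k) = 2*k*(10 + k) (V(k) = (10 + k)*(2*k) = 2*k*(10 + k))
(V(b(6)) + 77)² = (2*(3 + 4*6)*(10 + (3 + 4*6)) + 77)² = (2*(3 + 24)*(10 + (3 + 24)) + 77)² = (2*27*(10 + 27) + 77)² = (2*27*37 + 77)² = (1998 + 77)² = 2075² = 4305625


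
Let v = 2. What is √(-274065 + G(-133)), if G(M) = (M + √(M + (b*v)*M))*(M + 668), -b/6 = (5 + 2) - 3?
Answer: √(-345220 + 535*√6251) ≈ 550.38*I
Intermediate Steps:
b = -24 (b = -6*((5 + 2) - 3) = -6*(7 - 3) = -6*4 = -24)
G(M) = (668 + M)*(M + √47*√(-M)) (G(M) = (M + √(M + (-24*2)*M))*(M + 668) = (M + √(M - 48*M))*(668 + M) = (M + √(-47*M))*(668 + M) = (M + √47*√(-M))*(668 + M) = (668 + M)*(M + √47*√(-M)))
√(-274065 + G(-133)) = √(-274065 + ((-133)² + 668*(-133) - √47*(-1*(-133))^(3/2) + 668*√47*√(-1*(-133)))) = √(-274065 + (17689 - 88844 - √47*133^(3/2) + 668*√47*√133)) = √(-274065 + (17689 - 88844 - √47*133*√133 + 668*√6251)) = √(-274065 + (17689 - 88844 - 133*√6251 + 668*√6251)) = √(-274065 + (-71155 + 535*√6251)) = √(-345220 + 535*√6251)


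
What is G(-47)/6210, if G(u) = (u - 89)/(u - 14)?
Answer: 68/189405 ≈ 0.00035902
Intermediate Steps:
G(u) = (-89 + u)/(-14 + u)
G(-47)/6210 = ((-89 - 47)/(-14 - 47))/6210 = (-136/(-61))*(1/6210) = -1/61*(-136)*(1/6210) = (136/61)*(1/6210) = 68/189405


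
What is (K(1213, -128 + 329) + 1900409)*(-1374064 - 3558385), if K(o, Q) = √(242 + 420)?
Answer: -9373670471641 - 4932449*√662 ≈ -9.3738e+12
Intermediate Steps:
K(o, Q) = √662
(K(1213, -128 + 329) + 1900409)*(-1374064 - 3558385) = (√662 + 1900409)*(-1374064 - 3558385) = (1900409 + √662)*(-4932449) = -9373670471641 - 4932449*√662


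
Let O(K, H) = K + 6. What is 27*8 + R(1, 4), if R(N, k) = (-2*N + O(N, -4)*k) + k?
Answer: 246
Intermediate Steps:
O(K, H) = 6 + K
R(N, k) = k - 2*N + k*(6 + N) (R(N, k) = (-2*N + (6 + N)*k) + k = (-2*N + k*(6 + N)) + k = k - 2*N + k*(6 + N))
27*8 + R(1, 4) = 27*8 + (4 - 2*1 + 4*(6 + 1)) = 216 + (4 - 2 + 4*7) = 216 + (4 - 2 + 28) = 216 + 30 = 246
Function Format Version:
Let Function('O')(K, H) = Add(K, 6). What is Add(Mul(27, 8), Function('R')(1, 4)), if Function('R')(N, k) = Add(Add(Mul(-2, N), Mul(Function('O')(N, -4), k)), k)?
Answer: 246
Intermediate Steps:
Function('O')(K, H) = Add(6, K)
Function('R')(N, k) = Add(k, Mul(-2, N), Mul(k, Add(6, N))) (Function('R')(N, k) = Add(Add(Mul(-2, N), Mul(Add(6, N), k)), k) = Add(Add(Mul(-2, N), Mul(k, Add(6, N))), k) = Add(k, Mul(-2, N), Mul(k, Add(6, N))))
Add(Mul(27, 8), Function('R')(1, 4)) = Add(Mul(27, 8), Add(4, Mul(-2, 1), Mul(4, Add(6, 1)))) = Add(216, Add(4, -2, Mul(4, 7))) = Add(216, Add(4, -2, 28)) = Add(216, 30) = 246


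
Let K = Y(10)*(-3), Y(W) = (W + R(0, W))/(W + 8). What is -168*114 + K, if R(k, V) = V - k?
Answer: -57466/3 ≈ -19155.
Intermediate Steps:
Y(W) = 2*W/(8 + W) (Y(W) = (W + (W - 1*0))/(W + 8) = (W + (W + 0))/(8 + W) = (W + W)/(8 + W) = (2*W)/(8 + W) = 2*W/(8 + W))
K = -10/3 (K = (2*10/(8 + 10))*(-3) = (2*10/18)*(-3) = (2*10*(1/18))*(-3) = (10/9)*(-3) = -10/3 ≈ -3.3333)
-168*114 + K = -168*114 - 10/3 = -19152 - 10/3 = -57466/3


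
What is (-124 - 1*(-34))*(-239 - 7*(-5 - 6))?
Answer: 14580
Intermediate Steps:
(-124 - 1*(-34))*(-239 - 7*(-5 - 6)) = (-124 + 34)*(-239 - 7*(-11)) = -90*(-239 + 77) = -90*(-162) = 14580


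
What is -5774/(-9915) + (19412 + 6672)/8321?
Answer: 306668314/82502715 ≈ 3.7171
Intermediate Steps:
-5774/(-9915) + (19412 + 6672)/8321 = -5774*(-1/9915) + 26084*(1/8321) = 5774/9915 + 26084/8321 = 306668314/82502715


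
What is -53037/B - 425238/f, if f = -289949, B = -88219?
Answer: 4808372385/2325364621 ≈ 2.0678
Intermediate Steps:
-53037/B - 425238/f = -53037/(-88219) - 425238/(-289949) = -53037*(-1/88219) - 425238*(-1/289949) = 53037/88219 + 38658/26359 = 4808372385/2325364621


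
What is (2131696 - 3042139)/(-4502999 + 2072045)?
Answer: 303481/810318 ≈ 0.37452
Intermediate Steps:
(2131696 - 3042139)/(-4502999 + 2072045) = -910443/(-2430954) = -910443*(-1/2430954) = 303481/810318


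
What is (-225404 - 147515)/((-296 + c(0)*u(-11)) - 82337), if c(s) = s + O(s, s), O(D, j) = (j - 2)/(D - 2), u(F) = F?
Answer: 372919/82644 ≈ 4.5124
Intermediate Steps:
O(D, j) = (-2 + j)/(-2 + D)
c(s) = 1 + s (c(s) = s + (-2 + s)/(-2 + s) = s + 1 = 1 + s)
(-225404 - 147515)/((-296 + c(0)*u(-11)) - 82337) = (-225404 - 147515)/((-296 + (1 + 0)*(-11)) - 82337) = -372919/((-296 + 1*(-11)) - 82337) = -372919/((-296 - 11) - 82337) = -372919/(-307 - 82337) = -372919/(-82644) = -372919*(-1/82644) = 372919/82644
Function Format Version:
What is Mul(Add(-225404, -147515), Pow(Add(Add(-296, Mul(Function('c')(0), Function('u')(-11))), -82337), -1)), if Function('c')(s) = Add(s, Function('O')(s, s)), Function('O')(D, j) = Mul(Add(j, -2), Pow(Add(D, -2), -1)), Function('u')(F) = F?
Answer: Rational(372919, 82644) ≈ 4.5124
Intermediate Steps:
Function('O')(D, j) = Mul(Pow(Add(-2, D), -1), Add(-2, j)) (Function('O')(D, j) = Mul(Add(-2, j), Pow(Add(-2, D), -1)) = Mul(Pow(Add(-2, D), -1), Add(-2, j)))
Function('c')(s) = Add(1, s) (Function('c')(s) = Add(s, Mul(Pow(Add(-2, s), -1), Add(-2, s))) = Add(s, 1) = Add(1, s))
Mul(Add(-225404, -147515), Pow(Add(Add(-296, Mul(Function('c')(0), Function('u')(-11))), -82337), -1)) = Mul(Add(-225404, -147515), Pow(Add(Add(-296, Mul(Add(1, 0), -11)), -82337), -1)) = Mul(-372919, Pow(Add(Add(-296, Mul(1, -11)), -82337), -1)) = Mul(-372919, Pow(Add(Add(-296, -11), -82337), -1)) = Mul(-372919, Pow(Add(-307, -82337), -1)) = Mul(-372919, Pow(-82644, -1)) = Mul(-372919, Rational(-1, 82644)) = Rational(372919, 82644)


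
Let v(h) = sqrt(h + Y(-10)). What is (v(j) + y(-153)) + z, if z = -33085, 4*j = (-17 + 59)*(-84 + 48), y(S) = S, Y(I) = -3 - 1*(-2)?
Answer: -33238 + I*sqrt(379) ≈ -33238.0 + 19.468*I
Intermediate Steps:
Y(I) = -1 (Y(I) = -3 + 2 = -1)
j = -378 (j = ((-17 + 59)*(-84 + 48))/4 = (42*(-36))/4 = (1/4)*(-1512) = -378)
v(h) = sqrt(-1 + h) (v(h) = sqrt(h - 1) = sqrt(-1 + h))
(v(j) + y(-153)) + z = (sqrt(-1 - 378) - 153) - 33085 = (sqrt(-379) - 153) - 33085 = (I*sqrt(379) - 153) - 33085 = (-153 + I*sqrt(379)) - 33085 = -33238 + I*sqrt(379)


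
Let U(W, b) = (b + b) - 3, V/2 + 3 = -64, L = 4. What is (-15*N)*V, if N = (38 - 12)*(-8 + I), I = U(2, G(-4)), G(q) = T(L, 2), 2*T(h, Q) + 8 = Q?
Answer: -888420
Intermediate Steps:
T(h, Q) = -4 + Q/2
G(q) = -3 (G(q) = -4 + (1/2)*2 = -4 + 1 = -3)
V = -134 (V = -6 + 2*(-64) = -6 - 128 = -134)
U(W, b) = -3 + 2*b (U(W, b) = 2*b - 3 = -3 + 2*b)
I = -9 (I = -3 + 2*(-3) = -3 - 6 = -9)
N = -442 (N = (38 - 12)*(-8 - 9) = 26*(-17) = -442)
(-15*N)*V = -15*(-442)*(-134) = 6630*(-134) = -888420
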